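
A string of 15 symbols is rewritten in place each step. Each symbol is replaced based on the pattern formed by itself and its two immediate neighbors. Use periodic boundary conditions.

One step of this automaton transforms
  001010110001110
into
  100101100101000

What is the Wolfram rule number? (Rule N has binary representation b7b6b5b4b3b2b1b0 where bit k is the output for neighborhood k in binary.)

41

position 12: 111 → 0  (bit 7 = 0)
position 7: 110 → 0  (bit 6 = 0)
position 3: 101 → 1  (bit 5 = 1)
position 8: 100 → 0  (bit 4 = 0)
position 6: 011 → 1  (bit 3 = 1)
position 2: 010 → 0  (bit 2 = 0)
position 1: 001 → 0  (bit 1 = 0)
position 0: 000 → 1  (bit 0 = 1)
bits b7..b0 = 00101001 = 41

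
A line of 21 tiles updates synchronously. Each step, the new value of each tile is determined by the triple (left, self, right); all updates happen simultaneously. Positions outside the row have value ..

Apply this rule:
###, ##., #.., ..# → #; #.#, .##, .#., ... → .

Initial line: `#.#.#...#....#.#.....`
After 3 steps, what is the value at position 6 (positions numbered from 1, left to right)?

#

step 1: .....#.#.#..#...#....
step 2: ....#.....##.#.#.#...
step 3: ...#.#...#.#......#..
position 6 holds #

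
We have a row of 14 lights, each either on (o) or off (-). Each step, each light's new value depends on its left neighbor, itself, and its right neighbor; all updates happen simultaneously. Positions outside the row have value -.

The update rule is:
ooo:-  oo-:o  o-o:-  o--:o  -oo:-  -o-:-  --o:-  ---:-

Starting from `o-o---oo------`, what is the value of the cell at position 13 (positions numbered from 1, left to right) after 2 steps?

-

step 1: ---o---oo-----
step 2: ----o---oo----
position 13 holds -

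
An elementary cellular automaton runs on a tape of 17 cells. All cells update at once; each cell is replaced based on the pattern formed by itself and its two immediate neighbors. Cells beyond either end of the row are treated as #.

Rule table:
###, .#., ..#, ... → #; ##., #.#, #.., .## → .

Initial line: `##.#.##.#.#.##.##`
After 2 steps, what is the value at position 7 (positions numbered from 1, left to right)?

#..#....#.#.....#
..##.####.#.####.
position 7 holds #

#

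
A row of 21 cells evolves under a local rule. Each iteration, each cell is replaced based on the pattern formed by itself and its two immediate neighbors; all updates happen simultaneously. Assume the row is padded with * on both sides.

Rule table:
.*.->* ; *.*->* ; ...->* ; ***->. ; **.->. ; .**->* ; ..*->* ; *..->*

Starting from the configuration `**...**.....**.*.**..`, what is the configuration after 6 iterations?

*****...**.....**...*

..****.******.****.**
***...**.....**...**.
...****.******.****.*
****...**.....**...**
....****.******.****.
*****...**.....**...*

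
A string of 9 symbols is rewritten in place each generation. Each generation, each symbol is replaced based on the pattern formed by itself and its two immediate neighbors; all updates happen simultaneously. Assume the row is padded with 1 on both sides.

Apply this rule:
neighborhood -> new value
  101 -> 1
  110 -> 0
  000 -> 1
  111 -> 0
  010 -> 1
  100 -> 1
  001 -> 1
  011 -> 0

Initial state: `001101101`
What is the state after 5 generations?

110010010
001111111
110000000
001111111  (repeats generation 2; period 2)
generation 5: 110000000

110000000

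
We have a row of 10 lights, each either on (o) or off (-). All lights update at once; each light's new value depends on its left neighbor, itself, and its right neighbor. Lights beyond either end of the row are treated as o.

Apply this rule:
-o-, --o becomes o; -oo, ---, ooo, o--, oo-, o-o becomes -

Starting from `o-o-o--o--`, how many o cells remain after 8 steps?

2

--o-o-oo-o
-oo-o-----
----o----o
---oo---o-
--o----oo-
-oo---o---
-----oo--o
----o---o-
count of o: 2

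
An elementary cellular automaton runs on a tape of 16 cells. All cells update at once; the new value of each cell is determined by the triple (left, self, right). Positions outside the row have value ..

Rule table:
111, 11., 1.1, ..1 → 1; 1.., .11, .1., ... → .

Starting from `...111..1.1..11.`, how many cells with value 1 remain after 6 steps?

..1.11.1.1..1.1.
.1.1.11.1..1.1..
1.1.1.11..1.1...
.1.1.1.1.1.1....
1.1.1.1.1.1.....
.1.1.1.1.1......
count of 1: 5

5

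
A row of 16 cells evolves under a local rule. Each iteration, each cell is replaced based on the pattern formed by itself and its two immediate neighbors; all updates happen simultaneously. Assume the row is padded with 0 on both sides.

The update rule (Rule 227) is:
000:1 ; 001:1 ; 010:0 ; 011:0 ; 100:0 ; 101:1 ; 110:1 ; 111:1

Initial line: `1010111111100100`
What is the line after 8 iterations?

1010101010101110

0101011111101001
1010101111110010
0101010111110100
1010101011111001
0101010101111010
1010101010111100
0101010101011101
1010101010101110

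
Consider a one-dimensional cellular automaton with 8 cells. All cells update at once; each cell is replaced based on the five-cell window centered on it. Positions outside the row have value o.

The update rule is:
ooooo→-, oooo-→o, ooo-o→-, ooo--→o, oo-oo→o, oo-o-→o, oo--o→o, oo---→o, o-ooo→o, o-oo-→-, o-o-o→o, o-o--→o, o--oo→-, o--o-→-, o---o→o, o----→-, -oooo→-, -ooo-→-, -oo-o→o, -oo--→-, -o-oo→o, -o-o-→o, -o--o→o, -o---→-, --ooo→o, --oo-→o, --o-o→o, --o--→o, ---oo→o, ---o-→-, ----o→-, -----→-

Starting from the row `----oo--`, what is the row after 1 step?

o--oo-o-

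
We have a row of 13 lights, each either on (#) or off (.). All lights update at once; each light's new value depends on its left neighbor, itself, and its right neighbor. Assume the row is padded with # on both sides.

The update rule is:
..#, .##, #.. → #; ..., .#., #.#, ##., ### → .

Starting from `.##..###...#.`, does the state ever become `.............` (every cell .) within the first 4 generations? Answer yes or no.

no

.#.###..#.#..
...#..##...##
#.#.###.#.##.
....#.....#..
generation 4 is ....#.....#.., still not uniform .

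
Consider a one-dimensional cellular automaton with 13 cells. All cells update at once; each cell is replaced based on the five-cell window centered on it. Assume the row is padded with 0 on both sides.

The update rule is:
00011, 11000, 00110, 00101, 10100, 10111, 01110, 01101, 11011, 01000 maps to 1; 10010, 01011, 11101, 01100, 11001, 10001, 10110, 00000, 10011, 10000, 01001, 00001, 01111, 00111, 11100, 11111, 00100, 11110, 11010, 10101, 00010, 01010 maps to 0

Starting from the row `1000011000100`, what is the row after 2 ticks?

0000110110001

tick 1: 0100110100010
tick 2: 0000110110001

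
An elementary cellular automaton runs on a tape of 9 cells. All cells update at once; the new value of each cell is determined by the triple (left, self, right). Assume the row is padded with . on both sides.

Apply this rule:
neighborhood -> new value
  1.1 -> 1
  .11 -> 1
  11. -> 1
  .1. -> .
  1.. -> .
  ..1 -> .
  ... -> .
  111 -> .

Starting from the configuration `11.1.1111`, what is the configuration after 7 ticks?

.11......

111.11..1
1.1111...
.11..1...
.11......
.11......  (fixed point — unchanged through tick 7)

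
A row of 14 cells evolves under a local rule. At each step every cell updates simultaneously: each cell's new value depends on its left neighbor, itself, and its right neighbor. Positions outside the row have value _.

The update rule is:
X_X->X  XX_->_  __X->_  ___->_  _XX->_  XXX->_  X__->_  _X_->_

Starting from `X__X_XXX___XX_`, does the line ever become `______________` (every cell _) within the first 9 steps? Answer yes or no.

____X_________
______________
all cells are _ at step 2

yes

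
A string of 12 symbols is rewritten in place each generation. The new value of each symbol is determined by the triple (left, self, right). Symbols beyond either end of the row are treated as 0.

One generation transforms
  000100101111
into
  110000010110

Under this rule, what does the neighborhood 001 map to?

0

At position 2 the neighborhood is 001; the next row has 0 there.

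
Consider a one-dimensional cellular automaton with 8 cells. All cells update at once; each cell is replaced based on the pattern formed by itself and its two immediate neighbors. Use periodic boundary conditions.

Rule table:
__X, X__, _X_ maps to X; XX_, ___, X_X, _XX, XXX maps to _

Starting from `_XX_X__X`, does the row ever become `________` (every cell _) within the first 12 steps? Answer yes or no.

no

step 1: ____XXXX
step 2: X__X____
step 3: XXXXX__X
step 4: _____XX_
step 5: ____X__X
step 6: X__XXXXX
step 7: _XX_____
step 8: X__X____  (repeats step 2; period 6)
step 12: X__XXXXX
step 12 is X__XXXXX, still not uniform _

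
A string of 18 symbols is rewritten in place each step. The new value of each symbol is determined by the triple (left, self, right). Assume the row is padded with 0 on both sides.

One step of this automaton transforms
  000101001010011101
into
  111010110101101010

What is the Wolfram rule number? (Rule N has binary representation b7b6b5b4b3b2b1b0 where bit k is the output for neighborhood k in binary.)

position 14: 111 → 1  (bit 7 = 1)
position 15: 110 → 0  (bit 6 = 0)
position 4: 101 → 1  (bit 5 = 1)
position 6: 100 → 1  (bit 4 = 1)
position 13: 011 → 0  (bit 3 = 0)
position 3: 010 → 0  (bit 2 = 0)
position 2: 001 → 1  (bit 1 = 1)
position 0: 000 → 1  (bit 0 = 1)
bits b7..b0 = 10110011 = 179

179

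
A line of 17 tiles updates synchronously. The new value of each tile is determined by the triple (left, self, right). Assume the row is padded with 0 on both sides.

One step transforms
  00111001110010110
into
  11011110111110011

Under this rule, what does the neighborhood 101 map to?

At position 13 the neighborhood is 101; the next row has 0 there.

0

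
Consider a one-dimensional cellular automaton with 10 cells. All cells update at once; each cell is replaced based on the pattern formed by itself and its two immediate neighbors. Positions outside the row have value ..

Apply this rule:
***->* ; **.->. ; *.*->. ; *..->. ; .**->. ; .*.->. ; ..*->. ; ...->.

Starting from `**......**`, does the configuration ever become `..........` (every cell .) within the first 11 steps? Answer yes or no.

yes

..........
all cells are . at step 1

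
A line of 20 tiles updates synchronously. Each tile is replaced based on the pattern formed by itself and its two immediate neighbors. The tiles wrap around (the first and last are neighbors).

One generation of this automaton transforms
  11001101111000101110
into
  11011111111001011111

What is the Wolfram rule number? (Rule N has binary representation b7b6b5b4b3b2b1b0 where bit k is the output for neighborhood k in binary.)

position 8: 111 → 1  (bit 7 = 1)
position 1: 110 → 1  (bit 6 = 1)
position 6: 101 → 1  (bit 5 = 1)
position 2: 100 → 0  (bit 4 = 0)
position 0: 011 → 1  (bit 3 = 1)
position 14: 010 → 0  (bit 2 = 0)
position 3: 001 → 1  (bit 1 = 1)
position 12: 000 → 0  (bit 0 = 0)
bits b7..b0 = 11101010 = 234

234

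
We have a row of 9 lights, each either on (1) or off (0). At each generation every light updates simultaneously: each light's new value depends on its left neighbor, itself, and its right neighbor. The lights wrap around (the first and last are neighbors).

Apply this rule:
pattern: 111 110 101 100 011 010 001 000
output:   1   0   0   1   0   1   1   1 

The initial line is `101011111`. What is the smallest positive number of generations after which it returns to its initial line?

001001111
111110110
011100000
101011111

4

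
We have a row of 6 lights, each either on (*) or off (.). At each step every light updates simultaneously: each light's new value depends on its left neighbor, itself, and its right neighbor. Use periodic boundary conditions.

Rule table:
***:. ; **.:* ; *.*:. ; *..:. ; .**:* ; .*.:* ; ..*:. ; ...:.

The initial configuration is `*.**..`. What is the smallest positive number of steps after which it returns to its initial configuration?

*.**..

1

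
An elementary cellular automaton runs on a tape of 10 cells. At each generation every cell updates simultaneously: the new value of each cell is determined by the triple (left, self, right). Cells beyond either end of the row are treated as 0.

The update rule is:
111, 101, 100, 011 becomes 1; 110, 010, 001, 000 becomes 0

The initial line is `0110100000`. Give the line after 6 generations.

0000001010

generation 1: 0101010000
generation 2: 0010101000
generation 3: 0001010100
generation 4: 0000101010
generation 5: 0000010101
generation 6: 0000001010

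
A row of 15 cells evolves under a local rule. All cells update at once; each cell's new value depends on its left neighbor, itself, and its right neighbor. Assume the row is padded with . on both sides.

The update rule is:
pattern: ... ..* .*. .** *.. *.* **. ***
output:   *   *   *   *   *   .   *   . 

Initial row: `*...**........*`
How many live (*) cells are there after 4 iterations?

***************
*.............*
***************  (repeats iteration 1; period 2)
iteration 4: *.............*
count of *: 2

2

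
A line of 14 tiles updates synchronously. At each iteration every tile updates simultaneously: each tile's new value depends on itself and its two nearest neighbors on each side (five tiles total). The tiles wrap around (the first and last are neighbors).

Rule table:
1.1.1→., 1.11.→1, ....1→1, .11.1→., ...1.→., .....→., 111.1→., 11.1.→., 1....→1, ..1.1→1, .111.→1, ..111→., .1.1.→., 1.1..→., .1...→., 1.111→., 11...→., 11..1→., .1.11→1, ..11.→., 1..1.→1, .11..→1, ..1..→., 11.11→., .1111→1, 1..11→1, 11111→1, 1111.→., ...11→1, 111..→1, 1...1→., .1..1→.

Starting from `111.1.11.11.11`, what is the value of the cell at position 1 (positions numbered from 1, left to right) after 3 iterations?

1....11..1...1
1.111.1.1...1.
.1.1........1.
position 1 holds .

.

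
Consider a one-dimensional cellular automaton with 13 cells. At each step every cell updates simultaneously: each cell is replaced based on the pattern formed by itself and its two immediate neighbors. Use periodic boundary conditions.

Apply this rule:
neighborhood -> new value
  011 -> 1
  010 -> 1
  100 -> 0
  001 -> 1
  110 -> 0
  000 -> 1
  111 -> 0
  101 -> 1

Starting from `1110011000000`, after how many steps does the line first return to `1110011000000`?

1000110011111
0011100110000
1110001100111
0000111001100
1111100011001
0000001110011
0111111000110
1100000011100
1001111110001
0011000000111
0110011111100
1100110000001
0001100111111
0111001100000
1100011001111
0001110011000
1111000110011
0000011100110
1111110001100
1000000111001
0011111100011
0110000001110
1100111111000
1001100000011
0011001111110
1110011000000

26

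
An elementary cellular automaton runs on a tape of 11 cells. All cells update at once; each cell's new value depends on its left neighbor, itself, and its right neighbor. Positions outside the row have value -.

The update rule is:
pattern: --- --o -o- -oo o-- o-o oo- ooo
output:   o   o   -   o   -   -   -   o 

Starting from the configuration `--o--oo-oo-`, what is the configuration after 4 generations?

ooo--o--o--

oo--oo--o--
o--oo--o--o
--oo--o--o-
ooo--o--o--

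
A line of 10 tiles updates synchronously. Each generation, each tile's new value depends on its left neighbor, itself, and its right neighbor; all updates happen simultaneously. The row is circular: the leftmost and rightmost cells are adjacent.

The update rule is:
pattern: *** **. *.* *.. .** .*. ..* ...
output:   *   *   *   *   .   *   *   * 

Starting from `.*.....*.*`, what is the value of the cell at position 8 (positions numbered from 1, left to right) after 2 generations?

generation 1: **********
generation 2: **********
position 8 holds *

*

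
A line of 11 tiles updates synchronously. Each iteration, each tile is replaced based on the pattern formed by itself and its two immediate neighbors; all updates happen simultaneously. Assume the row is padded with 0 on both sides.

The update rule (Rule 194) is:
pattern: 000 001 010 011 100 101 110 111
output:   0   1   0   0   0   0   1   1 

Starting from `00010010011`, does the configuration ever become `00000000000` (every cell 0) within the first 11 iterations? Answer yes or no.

00100100101
01001001000
10010010000
00100100000
01001000000
10010000000
00100000000
01000000000
10000000000
00000000000
all cells are 0 at iteration 10

yes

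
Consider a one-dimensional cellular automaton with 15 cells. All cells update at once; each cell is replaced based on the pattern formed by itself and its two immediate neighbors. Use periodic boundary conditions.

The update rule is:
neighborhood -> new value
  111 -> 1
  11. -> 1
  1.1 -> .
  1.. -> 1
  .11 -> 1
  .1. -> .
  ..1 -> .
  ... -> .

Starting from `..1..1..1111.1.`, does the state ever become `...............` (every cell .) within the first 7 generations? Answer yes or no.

...1..1.1111..1
1...1...11111..
.1...1..111111.
..1...1.1111111
1..1....1111111
11..1...1111111
111..1..1111111
generation 7 is 111..1..1111111, still not uniform .

no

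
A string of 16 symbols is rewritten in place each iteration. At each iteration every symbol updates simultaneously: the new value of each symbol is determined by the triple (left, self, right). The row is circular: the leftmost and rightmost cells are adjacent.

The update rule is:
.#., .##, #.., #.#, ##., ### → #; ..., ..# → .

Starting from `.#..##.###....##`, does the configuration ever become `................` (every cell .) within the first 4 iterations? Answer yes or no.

no

iteration 1: ###.#######...##
iteration 2: ############..##
iteration 3: #############.##
iteration 4: ################
iteration 4 is ################, still not uniform .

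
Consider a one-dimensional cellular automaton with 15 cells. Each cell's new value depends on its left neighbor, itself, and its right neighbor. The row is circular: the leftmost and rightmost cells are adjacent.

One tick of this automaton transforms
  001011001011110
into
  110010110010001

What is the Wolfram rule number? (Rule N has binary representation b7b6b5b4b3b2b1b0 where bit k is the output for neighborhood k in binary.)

27

position 11: 111 → 0  (bit 7 = 0)
position 5: 110 → 0  (bit 6 = 0)
position 3: 101 → 0  (bit 5 = 0)
position 6: 100 → 1  (bit 4 = 1)
position 4: 011 → 1  (bit 3 = 1)
position 2: 010 → 0  (bit 2 = 0)
position 1: 001 → 1  (bit 1 = 1)
position 0: 000 → 1  (bit 0 = 1)
bits b7..b0 = 00011011 = 27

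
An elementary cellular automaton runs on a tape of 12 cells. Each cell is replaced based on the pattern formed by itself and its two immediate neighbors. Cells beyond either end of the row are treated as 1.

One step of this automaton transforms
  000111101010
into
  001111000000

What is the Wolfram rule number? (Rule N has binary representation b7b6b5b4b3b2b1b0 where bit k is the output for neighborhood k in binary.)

138

position 4: 111 → 1  (bit 7 = 1)
position 6: 110 → 0  (bit 6 = 0)
position 7: 101 → 0  (bit 5 = 0)
position 0: 100 → 0  (bit 4 = 0)
position 3: 011 → 1  (bit 3 = 1)
position 8: 010 → 0  (bit 2 = 0)
position 2: 001 → 1  (bit 1 = 1)
position 1: 000 → 0  (bit 0 = 0)
bits b7..b0 = 10001010 = 138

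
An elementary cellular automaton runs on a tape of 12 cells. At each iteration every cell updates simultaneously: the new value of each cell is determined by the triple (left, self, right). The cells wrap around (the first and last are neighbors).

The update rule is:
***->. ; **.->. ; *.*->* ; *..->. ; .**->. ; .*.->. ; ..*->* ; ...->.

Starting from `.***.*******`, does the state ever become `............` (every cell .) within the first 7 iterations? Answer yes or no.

*...*.......
...*.......*
..*.......*.
.*.......*..
*.......*...
.......*...*
......*...*.
iteration 7 is ......*...*., still not uniform .

no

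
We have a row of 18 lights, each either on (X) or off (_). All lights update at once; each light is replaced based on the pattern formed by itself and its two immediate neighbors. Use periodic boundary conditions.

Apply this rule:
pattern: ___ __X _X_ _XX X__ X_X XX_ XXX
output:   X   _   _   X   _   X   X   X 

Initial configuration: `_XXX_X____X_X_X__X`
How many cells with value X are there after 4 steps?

13

XXXXX__XX__X_X____
XXXXX__XX___X__XX_
XXXXX__XX_X____XXX
XXXXX__XXX__XX_XXX
count of X: 13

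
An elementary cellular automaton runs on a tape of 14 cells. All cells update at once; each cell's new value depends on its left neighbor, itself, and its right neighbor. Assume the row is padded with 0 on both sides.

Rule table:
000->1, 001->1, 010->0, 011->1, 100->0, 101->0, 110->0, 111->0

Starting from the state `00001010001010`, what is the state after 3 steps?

11110000110000
10000111100111
00111100001100

00111100001100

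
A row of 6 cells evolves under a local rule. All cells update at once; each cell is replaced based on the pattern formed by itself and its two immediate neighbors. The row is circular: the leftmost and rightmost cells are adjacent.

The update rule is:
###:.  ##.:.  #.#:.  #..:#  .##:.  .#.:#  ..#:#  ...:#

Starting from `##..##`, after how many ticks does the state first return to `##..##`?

2

..##..
##..##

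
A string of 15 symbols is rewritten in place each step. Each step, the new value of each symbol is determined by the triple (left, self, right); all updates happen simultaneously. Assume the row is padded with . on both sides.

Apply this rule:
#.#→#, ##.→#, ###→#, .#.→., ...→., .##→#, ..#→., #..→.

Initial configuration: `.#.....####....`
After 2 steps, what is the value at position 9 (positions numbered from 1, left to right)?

#

.......####....
.......####....
position 9 holds #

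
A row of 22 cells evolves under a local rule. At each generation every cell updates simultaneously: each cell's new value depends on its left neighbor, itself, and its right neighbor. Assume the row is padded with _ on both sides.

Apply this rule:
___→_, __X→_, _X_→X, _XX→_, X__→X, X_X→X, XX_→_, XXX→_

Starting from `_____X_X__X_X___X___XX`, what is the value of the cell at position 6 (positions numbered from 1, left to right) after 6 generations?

_

generation 1: _____XXXX_XXXX__XX____
generation 2: _________X____X___X___
generation 3: _________XX___XX__XX__
generation 4: ___________X____X___X_
generation 5: ___________XX___XX__XX
generation 6: _____________X____X___
position 6 holds _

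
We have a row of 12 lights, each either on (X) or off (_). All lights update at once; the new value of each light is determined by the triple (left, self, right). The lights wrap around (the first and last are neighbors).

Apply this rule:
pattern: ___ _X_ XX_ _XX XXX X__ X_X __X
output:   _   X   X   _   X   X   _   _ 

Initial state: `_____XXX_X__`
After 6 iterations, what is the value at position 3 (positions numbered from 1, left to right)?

X

______XX_XX_
_______X__XX
X______XX__X
XX______XX__
_XX______XX_
__XX______XX
position 3 holds X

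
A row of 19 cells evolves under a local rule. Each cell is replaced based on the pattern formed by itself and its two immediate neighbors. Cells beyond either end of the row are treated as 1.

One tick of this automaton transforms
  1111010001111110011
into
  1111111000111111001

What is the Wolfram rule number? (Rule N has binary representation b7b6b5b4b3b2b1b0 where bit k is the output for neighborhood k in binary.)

position 0: 111 → 1  (bit 7 = 1)
position 3: 110 → 1  (bit 6 = 1)
position 4: 101 → 1  (bit 5 = 1)
position 6: 100 → 1  (bit 4 = 1)
position 9: 011 → 0  (bit 3 = 0)
position 5: 010 → 1  (bit 2 = 1)
position 8: 001 → 0  (bit 1 = 0)
position 7: 000 → 0  (bit 0 = 0)
bits b7..b0 = 11110100 = 244

244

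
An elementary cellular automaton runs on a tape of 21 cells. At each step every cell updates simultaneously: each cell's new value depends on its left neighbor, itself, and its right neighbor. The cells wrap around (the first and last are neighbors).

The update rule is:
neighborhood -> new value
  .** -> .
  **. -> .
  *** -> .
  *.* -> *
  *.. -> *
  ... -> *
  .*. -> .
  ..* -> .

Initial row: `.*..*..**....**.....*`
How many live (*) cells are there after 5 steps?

*.*..*...***...****..
.*.*..**....**.....*.
..*.*...***...****..*
*..*.**....**.....*..
.*..*..***...****..*.
count of *: 10

10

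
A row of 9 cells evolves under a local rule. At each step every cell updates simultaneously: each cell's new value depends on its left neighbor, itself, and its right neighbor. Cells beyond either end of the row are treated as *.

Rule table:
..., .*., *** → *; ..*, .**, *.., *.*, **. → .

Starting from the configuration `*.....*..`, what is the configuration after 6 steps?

..***.*..
...*..*..
.*.*..*..
.*.*..*..  (fixed point — unchanged through step 6)

.*.*..*..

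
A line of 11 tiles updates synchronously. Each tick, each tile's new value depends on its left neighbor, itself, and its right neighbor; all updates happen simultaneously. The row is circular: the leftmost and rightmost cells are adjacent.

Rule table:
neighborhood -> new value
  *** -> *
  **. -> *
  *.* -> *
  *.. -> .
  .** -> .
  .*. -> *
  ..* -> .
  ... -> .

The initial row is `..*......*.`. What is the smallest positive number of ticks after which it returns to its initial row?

1

..*......*.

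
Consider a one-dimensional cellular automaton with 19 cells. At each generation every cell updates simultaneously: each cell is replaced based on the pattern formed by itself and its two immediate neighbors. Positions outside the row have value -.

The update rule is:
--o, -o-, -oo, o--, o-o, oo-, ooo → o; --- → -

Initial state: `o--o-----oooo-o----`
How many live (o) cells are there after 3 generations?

ooooo---oooooooo---
oooooo-oooooooooo--
oooooooooooooooooo-
count of o: 18

18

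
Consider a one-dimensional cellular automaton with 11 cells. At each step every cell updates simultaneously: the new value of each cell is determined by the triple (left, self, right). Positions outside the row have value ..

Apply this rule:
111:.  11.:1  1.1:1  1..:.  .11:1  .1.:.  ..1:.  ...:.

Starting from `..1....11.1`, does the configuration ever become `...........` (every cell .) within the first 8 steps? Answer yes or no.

.......111.
.......1.1.
........1..
...........
all cells are . at step 4

yes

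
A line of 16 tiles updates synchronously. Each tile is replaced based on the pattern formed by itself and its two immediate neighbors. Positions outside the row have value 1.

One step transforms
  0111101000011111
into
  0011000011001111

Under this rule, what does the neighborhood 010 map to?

0

At position 6 the neighborhood is 010; the next row has 0 there.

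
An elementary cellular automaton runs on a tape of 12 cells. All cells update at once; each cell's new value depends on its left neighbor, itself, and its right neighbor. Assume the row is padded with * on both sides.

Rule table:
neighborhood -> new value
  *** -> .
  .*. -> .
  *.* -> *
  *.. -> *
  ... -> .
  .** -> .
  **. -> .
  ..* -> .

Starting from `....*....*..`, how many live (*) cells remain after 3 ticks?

3

*....*....*.
.*....*....*
*.*....*....
count of *: 3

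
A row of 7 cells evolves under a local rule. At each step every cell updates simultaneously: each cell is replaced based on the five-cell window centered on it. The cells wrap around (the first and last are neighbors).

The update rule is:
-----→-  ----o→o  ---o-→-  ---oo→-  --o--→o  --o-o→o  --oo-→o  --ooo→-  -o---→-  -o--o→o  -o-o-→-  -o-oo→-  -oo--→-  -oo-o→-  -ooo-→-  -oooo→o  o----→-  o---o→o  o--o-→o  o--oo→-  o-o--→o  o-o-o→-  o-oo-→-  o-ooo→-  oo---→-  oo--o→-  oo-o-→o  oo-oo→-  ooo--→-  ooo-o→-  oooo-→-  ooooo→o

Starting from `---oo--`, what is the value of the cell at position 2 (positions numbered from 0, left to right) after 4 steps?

-o-o---
-o-o--o
---oooo
-o--o--
position 2 holds -

-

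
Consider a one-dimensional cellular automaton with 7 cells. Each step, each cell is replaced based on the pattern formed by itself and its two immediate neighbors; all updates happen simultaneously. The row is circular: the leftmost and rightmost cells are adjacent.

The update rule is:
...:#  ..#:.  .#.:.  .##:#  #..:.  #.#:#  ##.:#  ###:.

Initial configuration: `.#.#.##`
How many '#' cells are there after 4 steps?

2

#.#.###
##.##..
#####..
#...#..
count of #: 2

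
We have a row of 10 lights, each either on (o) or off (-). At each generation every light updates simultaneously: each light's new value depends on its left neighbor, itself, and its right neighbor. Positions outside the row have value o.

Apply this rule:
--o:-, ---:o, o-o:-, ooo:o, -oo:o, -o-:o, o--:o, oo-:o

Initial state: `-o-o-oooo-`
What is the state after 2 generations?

-o-o-oooo-

-o-o-oooo-  (fixed point — unchanged through generation 2)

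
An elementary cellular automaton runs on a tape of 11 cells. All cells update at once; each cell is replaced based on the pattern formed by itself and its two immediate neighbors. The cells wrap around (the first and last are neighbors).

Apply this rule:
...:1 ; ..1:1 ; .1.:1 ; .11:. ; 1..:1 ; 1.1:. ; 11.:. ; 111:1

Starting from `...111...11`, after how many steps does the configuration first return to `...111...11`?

step 1: 111.1.111..
step 2: .1..1..1.11
step 3: .1111111...
step 4: 1.11111.111
step 5: ...111...11

5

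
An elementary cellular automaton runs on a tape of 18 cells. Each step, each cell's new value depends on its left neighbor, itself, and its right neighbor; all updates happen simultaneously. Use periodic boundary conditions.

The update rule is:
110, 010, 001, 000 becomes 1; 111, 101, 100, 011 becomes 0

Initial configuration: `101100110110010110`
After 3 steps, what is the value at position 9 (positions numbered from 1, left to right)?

0

100101010010110010
101101010110010110
100101010010110010
position 9 holds 0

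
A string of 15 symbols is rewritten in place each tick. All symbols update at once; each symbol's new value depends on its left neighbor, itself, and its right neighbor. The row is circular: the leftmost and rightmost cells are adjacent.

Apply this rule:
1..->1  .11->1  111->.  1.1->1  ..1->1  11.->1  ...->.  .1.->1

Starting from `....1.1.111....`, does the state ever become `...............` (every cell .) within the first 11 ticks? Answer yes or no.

yes

tick 1: ...111111.11...
tick 2: ..11....11111..
tick 3: .1111..11...11.
tick 4: 11..111111.1111
tick 5: .1111....111...
tick 6: 11..11..11.11..
tick 7: 111111111111111
tick 8: ...............
all cells are . at tick 8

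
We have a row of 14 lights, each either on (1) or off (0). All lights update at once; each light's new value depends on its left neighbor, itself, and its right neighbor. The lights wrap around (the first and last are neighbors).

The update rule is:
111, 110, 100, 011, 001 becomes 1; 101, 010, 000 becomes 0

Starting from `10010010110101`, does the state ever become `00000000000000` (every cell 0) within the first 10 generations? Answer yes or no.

generation 1: 11101100110001
generation 2: 11101111111011
generation 3: 11101111111011  (fixed point — unchanged through generation 10)
generation 10 is 11101111111011, still not uniform 0

no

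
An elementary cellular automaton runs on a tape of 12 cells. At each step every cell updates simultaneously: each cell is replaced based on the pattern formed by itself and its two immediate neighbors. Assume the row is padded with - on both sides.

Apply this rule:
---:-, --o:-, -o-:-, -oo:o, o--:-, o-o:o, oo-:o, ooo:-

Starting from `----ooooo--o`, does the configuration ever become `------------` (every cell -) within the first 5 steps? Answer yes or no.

step 1: ----o---o---
step 2: ------------
all cells are - at step 2

yes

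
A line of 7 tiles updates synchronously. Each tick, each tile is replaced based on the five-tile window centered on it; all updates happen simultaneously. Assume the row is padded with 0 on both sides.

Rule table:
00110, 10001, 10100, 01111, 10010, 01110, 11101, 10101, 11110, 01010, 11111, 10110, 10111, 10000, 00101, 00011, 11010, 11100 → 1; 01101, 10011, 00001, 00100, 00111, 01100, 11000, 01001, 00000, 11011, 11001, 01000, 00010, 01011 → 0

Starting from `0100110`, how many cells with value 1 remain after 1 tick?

0000100
count of 1: 1

1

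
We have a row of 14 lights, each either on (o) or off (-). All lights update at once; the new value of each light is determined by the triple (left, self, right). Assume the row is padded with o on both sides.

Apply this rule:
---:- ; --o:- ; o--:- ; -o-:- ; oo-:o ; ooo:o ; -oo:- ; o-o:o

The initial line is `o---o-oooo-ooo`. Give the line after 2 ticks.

o-----o-oooo-o

o----o-oooo-oo
o-----o-oooo-o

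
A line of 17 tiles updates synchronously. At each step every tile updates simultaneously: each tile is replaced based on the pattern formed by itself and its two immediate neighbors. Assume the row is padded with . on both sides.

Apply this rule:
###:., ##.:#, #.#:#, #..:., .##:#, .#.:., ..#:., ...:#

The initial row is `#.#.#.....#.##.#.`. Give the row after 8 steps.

.....#.##.###..#.

step 1: .#.#..###..####..
step 2: ..#...#.#..#..#.#
step 3: #...#..#.......#.
step 4: ..#......#####...
step 5: #...####.#...#.##
step 6: ..#.#..##..#..###
step 7: #..#...##.....#.#
step 8: .....#.##.###..#.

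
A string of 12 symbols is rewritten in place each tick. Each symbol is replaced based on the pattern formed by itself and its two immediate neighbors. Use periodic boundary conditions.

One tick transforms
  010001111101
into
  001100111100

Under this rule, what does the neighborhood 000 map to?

At position 3 the neighborhood is 000; the next row has 1 there.

1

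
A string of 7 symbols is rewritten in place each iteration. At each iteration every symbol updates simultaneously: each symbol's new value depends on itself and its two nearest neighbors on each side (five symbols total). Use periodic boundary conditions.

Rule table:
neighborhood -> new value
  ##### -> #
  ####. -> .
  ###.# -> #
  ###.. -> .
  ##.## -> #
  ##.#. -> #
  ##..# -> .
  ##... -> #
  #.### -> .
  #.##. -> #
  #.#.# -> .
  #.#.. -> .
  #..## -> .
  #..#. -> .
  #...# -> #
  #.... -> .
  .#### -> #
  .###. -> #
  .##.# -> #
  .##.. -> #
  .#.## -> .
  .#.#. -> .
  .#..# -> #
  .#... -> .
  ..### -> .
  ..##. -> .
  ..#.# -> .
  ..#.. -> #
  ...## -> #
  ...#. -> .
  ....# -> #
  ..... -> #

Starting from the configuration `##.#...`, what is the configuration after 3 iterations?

.##..##
###...#
#..###.

#..###.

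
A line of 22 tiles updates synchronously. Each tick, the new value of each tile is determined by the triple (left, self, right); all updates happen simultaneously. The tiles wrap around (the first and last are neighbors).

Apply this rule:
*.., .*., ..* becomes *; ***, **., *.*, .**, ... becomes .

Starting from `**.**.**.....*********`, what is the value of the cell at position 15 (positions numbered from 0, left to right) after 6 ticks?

........*...*.........
.......***.***........
......*.......*.......
.....***.....***......
....*...*...*...*.....
...***.***.***.***....
position 15 holds *

*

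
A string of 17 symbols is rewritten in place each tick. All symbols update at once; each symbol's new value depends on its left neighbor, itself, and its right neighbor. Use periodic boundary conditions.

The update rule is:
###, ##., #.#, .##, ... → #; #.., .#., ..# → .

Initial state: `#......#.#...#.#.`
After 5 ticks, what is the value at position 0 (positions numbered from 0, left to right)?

.

..####..#..#..#.#
..####.........#.
#.####.#######...
.#############.#.
.##############..
position 0 holds .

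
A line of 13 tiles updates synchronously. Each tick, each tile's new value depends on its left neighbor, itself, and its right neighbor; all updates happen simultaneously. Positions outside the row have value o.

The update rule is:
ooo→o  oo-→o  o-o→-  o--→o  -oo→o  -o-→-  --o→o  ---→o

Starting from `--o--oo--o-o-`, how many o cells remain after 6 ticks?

12

oo-oooooo----
oo-oooooooooo
oo-oooooooooo  (fixed point — unchanged through tick 6)
count of o: 12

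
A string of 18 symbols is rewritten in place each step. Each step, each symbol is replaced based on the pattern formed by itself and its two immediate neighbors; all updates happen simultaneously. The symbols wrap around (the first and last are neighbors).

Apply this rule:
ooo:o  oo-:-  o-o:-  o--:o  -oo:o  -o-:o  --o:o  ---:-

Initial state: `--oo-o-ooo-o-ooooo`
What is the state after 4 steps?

-ooo-ooo-o-ooo--oo

ooo--o-oo--o-oooo-
oo-ooo-o-ooo-ooo--
o--oo--o-oo--oo-oo
-ooo-ooo-o-ooo--oo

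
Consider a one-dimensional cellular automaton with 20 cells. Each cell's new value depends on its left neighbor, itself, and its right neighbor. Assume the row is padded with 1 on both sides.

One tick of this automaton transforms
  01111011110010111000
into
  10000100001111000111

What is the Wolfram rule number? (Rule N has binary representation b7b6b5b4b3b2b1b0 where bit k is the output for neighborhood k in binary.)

55

position 2: 111 → 0  (bit 7 = 0)
position 4: 110 → 0  (bit 6 = 0)
position 0: 101 → 1  (bit 5 = 1)
position 10: 100 → 1  (bit 4 = 1)
position 1: 011 → 0  (bit 3 = 0)
position 12: 010 → 1  (bit 2 = 1)
position 11: 001 → 1  (bit 1 = 1)
position 18: 000 → 1  (bit 0 = 1)
bits b7..b0 = 00110111 = 55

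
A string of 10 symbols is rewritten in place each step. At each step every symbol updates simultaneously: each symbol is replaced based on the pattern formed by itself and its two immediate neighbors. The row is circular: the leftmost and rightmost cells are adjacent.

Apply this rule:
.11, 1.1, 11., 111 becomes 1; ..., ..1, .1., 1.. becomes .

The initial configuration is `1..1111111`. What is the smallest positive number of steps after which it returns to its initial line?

1

1..1111111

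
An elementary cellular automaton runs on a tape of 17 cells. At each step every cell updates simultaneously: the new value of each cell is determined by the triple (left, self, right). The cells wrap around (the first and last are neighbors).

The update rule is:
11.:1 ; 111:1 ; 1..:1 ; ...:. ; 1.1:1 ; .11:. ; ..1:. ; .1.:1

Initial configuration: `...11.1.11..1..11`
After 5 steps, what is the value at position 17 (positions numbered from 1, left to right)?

1

step 1: 1...1111.11.11..1
step 2: 11...1111.11.11..
step 3: .11...1111.11.11.
step 4: ..11...1111.11.11
step 5: 1..11...1111.11.1
position 17 holds 1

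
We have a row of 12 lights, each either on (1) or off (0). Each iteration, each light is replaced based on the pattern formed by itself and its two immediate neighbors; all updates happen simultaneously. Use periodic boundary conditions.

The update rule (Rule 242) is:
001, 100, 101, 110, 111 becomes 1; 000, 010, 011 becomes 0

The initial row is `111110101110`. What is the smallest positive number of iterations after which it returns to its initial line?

011111010111
101111101011
110111110101
111011111010
011101111101
101110111110
010111011111
101011101111
110101110111
111010111011
111101011101
111110101110

12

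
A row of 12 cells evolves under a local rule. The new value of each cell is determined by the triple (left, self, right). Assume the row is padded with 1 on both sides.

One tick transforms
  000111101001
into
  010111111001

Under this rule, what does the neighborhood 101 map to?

At position 7 the neighborhood is 101; the next row has 1 there.

1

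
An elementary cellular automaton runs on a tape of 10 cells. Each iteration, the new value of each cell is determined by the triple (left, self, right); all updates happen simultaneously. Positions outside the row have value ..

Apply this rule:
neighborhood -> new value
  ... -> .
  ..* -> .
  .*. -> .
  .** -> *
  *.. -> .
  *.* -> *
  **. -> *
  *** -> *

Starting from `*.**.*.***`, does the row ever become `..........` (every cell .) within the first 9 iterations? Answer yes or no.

.****.****
.*********
.*********  (fixed point — unchanged through iteration 9)
iteration 9 is .*********, still not uniform .

no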